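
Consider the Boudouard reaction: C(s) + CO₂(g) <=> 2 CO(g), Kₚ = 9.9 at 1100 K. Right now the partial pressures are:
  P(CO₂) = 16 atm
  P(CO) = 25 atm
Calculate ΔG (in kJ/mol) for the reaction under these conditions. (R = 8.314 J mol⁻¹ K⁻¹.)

ΔG = 12.6 kJ/mol

(C is a pure solid — omitted from Qₚ.)
Qₚ = P(CO)² / P(CO₂) = (25)² / (16) = 39.1
ΔG = RT ln(Qₚ/Kₚ) = (8.314 J mol⁻¹ K⁻¹)(1100 K) × ln(39.1/9.9)
   = (9.145 kJ/mol)(1.374) = 12.6 kJ/mol
ΔG > 0, so the forward reaction is non-spontaneous (proceeds in reverse).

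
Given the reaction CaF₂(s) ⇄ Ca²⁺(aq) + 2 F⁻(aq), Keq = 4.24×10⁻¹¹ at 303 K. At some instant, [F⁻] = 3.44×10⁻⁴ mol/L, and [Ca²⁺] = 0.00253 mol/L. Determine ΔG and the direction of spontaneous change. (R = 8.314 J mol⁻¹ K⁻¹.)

(CaF₂ is a pure solid — omitted from Q.)
Q = [Ca²⁺]·[F⁻]² = (0.00253)·(3.44×10⁻⁴)² = 2.99×10⁻¹⁰
ΔG = RT ln(Q/Keq) = (8.314 J mol⁻¹ K⁻¹)(303 K) × ln(2.99×10⁻¹⁰/4.24×10⁻¹¹)
   = (2.519 kJ/mol)(1.953) = 4.92 kJ/mol
ΔG > 0, so the forward reaction is non-spontaneous (proceeds in reverse).

ΔG = 4.92 kJ/mol; the forward reaction is non-spontaneous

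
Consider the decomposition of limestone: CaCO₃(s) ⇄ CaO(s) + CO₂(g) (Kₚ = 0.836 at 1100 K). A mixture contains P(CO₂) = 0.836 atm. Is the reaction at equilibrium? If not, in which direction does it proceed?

(CaCO₃, CaO are pure solids — omitted from Qₚ.)
Qₚ = P(CO₂) = 0.836
Qₚ = 0.836 = Kₚ, so the system is already at equilibrium.

at equilibrium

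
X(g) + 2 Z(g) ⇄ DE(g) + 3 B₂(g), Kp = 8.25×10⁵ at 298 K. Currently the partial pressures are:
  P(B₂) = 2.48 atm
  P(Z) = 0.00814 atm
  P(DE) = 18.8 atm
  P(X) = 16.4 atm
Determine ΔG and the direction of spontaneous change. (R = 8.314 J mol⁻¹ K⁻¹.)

Qp = P(DE)·P(B₂)³ / (P(X)·P(Z)²) = (18.8)·(2.48)³ / ((16.4)·(0.00814)²) = 2.64×10⁵
ΔG = RT ln(Qp/Kp) = (8.314 J mol⁻¹ K⁻¹)(298 K) × ln(2.64×10⁵/8.25×10⁵)
   = (2.478 kJ/mol)(-1.139) = -2.82 kJ/mol
ΔG < 0, so the forward reaction is spontaneous (proceeds forward).

ΔG = -2.82 kJ/mol; the forward reaction is spontaneous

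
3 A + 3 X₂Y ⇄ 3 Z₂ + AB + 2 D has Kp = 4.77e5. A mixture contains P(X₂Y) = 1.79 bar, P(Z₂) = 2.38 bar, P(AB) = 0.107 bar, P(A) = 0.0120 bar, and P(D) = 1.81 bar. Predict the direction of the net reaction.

no net change (already at equilibrium)

Qp = P(Z₂)³·P(AB)·P(D)² / (P(A)³·P(X₂Y)³) = (2.38)³·(0.107)·(1.81)² / ((0.0120)³·(1.79)³) = 4.77e5
Qp = 4.77e5 = Kp, so the system is already at equilibrium.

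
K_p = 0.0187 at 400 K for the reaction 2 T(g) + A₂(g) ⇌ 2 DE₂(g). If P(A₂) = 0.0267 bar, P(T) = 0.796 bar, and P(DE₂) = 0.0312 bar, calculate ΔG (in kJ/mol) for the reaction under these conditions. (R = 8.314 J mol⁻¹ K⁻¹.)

Q_p = P(DE₂)² / (P(T)²·P(A₂)) = (0.0312)² / ((0.796)²·(0.0267)) = 0.0575
ΔG = RT ln(Q_p/K_p) = (8.314 J mol⁻¹ K⁻¹)(400 K) × ln(0.0575/0.0187)
   = (3.326 kJ/mol)(1.123) = 3.74 kJ/mol
ΔG > 0, so the forward reaction is non-spontaneous (proceeds in reverse).

ΔG = 3.74 kJ/mol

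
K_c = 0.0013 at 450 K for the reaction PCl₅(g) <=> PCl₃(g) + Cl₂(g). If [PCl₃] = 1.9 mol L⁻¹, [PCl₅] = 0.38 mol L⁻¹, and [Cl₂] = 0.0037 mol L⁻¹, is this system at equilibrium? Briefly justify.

Q_c = [PCl₃]·[Cl₂] / [PCl₅] = (1.9)·(0.0037) / (0.38) = 0.018
Q_c = 0.018 > K_c = 0.0013: net reverse reaction.

no; Q > K, reaction proceeds in reverse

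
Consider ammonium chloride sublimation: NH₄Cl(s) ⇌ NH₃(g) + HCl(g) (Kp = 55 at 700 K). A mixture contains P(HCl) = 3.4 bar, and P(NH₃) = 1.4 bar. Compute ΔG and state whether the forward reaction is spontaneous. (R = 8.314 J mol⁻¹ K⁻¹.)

(NH₄Cl is a pure solid — omitted from Qp.)
Qp = P(NH₃)·P(HCl) = (1.4)·(3.4) = 4.76
ΔG = RT ln(Qp/Kp) = (8.314 J mol⁻¹ K⁻¹)(700 K) × ln(4.76/55)
   = (5.820 kJ/mol)(-2.447) = -14.2 kJ/mol
ΔG < 0, so the forward reaction is spontaneous (proceeds forward).

ΔG = -14.2 kJ/mol; the forward reaction is spontaneous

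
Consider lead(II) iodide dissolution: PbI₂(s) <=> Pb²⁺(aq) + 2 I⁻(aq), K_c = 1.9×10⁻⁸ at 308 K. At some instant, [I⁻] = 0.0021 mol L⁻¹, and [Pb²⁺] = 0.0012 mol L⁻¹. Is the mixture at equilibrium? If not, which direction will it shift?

no; Q < K, reaction proceeds forward

(PbI₂ is a pure solid — omitted from Q_c.)
Q_c = [Pb²⁺]·[I⁻]² = (0.0012)·(0.0021)² = 5.3×10⁻⁹
Q_c = 5.3×10⁻⁹ < K_c = 1.9×10⁻⁸: net forward reaction.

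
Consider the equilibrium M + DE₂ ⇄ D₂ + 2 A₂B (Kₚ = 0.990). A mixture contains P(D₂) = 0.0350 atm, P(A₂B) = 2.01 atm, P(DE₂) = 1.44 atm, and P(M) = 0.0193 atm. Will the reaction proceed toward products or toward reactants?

Qₚ = P(D₂)·P(A₂B)² / (P(M)·P(DE₂)) = (0.0350)·(2.01)² / ((0.0193)·(1.44)) = 5.09
Qₚ = 5.09 > Kₚ = 0.990, so the reverse reaction proceeds.

reverse (toward reactants)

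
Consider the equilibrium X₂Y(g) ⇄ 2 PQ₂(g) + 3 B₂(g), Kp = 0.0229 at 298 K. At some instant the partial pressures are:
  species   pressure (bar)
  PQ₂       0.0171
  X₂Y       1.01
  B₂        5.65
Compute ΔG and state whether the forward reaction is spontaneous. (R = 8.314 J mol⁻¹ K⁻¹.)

ΔG = 2.04 kJ/mol; the forward reaction is non-spontaneous

Qp = P(PQ₂)²·P(B₂)³ / P(X₂Y) = (0.0171)²·(5.65)³ / (1.01) = 0.0522
ΔG = RT ln(Qp/Kp) = (8.314 J mol⁻¹ K⁻¹)(298 K) × ln(0.0522/0.0229)
   = (2.478 kJ/mol)(0.8239) = 2.04 kJ/mol
ΔG > 0, so the forward reaction is non-spontaneous (proceeds in reverse).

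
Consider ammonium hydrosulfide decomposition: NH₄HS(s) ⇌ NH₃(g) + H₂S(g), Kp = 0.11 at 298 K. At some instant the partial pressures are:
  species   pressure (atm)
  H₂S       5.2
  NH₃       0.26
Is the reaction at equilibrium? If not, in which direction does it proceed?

reverse (toward reactants)

(NH₄HS is a pure solid — omitted from Qp.)
Qp = P(NH₃)·P(H₂S) = (0.26)·(5.2) = 1.4
Qp = 1.4 > Kp = 0.11, so the reverse reaction proceeds.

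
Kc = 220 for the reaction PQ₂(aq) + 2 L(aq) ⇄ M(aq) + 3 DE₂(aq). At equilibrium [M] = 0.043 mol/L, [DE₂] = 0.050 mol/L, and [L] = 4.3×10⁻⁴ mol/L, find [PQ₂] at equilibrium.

At equilibrium, Kc = [M]·[DE₂]³ / ([PQ₂]·[L]²) = 220.
(0.043)·(0.050)³ / (([PQ₂])·(4.3×10⁻⁴)²) = 220
[PQ₂] = 0.132 = 0.13 mol/L

[PQ₂] = 0.13 mol/L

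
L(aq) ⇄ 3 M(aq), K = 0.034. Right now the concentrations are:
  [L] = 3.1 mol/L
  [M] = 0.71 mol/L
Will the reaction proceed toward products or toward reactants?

Q = [M]³ / [L] = (0.71)³ / (3.1) = 0.12
Q = 0.12 > K = 0.034, so the reverse reaction proceeds.

toward reactants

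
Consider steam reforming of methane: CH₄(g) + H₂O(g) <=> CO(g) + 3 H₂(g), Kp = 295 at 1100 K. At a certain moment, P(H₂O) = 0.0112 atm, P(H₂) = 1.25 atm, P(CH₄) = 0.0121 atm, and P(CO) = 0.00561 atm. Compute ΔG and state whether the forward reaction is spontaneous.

Qp = P(CO)·P(H₂)³ / (P(CH₄)·P(H₂O)) = (0.00561)·(1.25)³ / ((0.0121)·(0.0112)) = 80.9
ΔG = RT ln(Qp/Kp) = (8.314 J mol⁻¹ K⁻¹)(1100 K) × ln(80.9/295)
   = (9.145 kJ/mol)(-1.294) = -11.8 kJ/mol
ΔG < 0, so the forward reaction is spontaneous (proceeds forward).

ΔG = -11.8 kJ/mol; the forward reaction is spontaneous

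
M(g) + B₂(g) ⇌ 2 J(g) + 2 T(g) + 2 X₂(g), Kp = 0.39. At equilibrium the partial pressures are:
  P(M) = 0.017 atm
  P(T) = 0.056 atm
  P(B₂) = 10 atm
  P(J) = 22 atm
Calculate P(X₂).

At equilibrium, Kp = P(J)²·P(T)²·P(X₂)² / (P(M)·P(B₂)) = 0.39.
(22)²·(0.056)²·(P(X₂))² / ((0.017)·(10)) = 0.39
P(X₂)² = 0.0437 ⇒ P(X₂) = 0.21 atm

P(X₂) = 0.21 atm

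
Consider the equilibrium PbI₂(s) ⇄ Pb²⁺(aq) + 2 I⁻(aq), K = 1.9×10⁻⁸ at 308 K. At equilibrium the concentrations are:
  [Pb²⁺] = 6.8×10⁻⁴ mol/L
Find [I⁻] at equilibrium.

(PbI₂ is a pure solid — omitted from K.)
At equilibrium, K = [Pb²⁺]·[I⁻]² = 1.9×10⁻⁸.
(6.8×10⁻⁴)·([I⁻])² = 1.9×10⁻⁸
[I⁻]² = 2.79×10⁻⁵ ⇒ [I⁻] = 0.0053 mol/L

[I⁻] = 0.0053 mol/L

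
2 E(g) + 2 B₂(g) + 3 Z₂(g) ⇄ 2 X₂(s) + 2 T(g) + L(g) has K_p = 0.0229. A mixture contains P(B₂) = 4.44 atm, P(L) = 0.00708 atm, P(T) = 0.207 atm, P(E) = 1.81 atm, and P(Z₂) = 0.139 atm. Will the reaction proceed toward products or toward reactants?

(X₂ is a pure solid — omitted from Q_p.)
Q_p = P(T)²·P(L) / (P(E)²·P(B₂)²·P(Z₂)³) = (0.207)²·(0.00708) / ((1.81)²·(4.44)²·(0.139)³) = 0.00175
Q_p = 0.00175 < K_p = 0.0229, so the forward reaction proceeds.

to the right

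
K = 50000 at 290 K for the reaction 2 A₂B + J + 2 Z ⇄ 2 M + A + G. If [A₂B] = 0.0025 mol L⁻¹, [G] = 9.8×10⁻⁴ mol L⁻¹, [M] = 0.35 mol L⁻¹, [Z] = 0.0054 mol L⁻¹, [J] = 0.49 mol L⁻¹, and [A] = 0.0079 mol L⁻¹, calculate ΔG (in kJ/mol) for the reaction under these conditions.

ΔG = -3.74 kJ/mol

Q = [M]²·[A]·[G] / ([A₂B]²·[J]·[Z]²) = (0.35)²·(0.0079)·(9.8×10⁻⁴) / ((0.0025)²·(0.49)·(0.0054)²) = 10600
ΔG = RT ln(Q/K) = (8.314 J mol⁻¹ K⁻¹)(290 K) × ln(10600/50000)
   = (2.411 kJ/mol)(-1.551) = -3.74 kJ/mol
ΔG < 0, so the forward reaction is spontaneous (proceeds forward).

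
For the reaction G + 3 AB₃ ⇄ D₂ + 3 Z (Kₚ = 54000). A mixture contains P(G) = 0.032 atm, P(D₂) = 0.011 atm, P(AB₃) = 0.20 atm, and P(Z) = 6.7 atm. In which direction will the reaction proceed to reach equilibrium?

Qₚ = P(D₂)·P(Z)³ / (P(G)·P(AB₃)³) = (0.011)·(6.7)³ / ((0.032)·(0.20)³) = 13000
Qₚ = 13000 < Kₚ = 54000, so the forward reaction proceeds.

toward products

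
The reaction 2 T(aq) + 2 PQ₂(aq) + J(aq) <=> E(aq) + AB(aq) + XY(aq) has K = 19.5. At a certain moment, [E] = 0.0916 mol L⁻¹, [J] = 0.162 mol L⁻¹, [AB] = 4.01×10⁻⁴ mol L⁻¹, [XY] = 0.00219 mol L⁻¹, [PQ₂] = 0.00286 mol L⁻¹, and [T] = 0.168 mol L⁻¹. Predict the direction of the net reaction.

Q = [E]·[AB]·[XY] / ([T]²·[PQ₂]²·[J]) = (0.0916)·(4.01×10⁻⁴)·(0.00219) / ((0.168)²·(0.00286)²·(0.162)) = 2.15
Q = 2.15 < K = 19.5, so the forward reaction proceeds.

to the right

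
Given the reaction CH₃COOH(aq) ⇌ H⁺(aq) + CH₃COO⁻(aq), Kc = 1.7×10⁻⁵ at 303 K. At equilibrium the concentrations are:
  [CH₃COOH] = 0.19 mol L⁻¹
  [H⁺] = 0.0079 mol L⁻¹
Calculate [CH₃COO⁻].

[CH₃COO⁻] = 4.1×10⁻⁴ mol L⁻¹

At equilibrium, Kc = [H⁺]·[CH₃COO⁻] / [CH₃COOH] = 1.7×10⁻⁵.
(0.0079)·([CH₃COO⁻]) / (0.19) = 1.7×10⁻⁵
[CH₃COO⁻] = 4.09×10⁻⁴ = 4.1×10⁻⁴ mol L⁻¹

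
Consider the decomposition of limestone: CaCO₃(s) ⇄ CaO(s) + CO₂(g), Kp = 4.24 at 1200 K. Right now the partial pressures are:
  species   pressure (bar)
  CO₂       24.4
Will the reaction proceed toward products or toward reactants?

(CaCO₃, CaO are pure solids — omitted from Qp.)
Qp = P(CO₂) = 24.4
Qp = 24.4 > Kp = 4.24, so the reverse reaction proceeds.

in the reverse direction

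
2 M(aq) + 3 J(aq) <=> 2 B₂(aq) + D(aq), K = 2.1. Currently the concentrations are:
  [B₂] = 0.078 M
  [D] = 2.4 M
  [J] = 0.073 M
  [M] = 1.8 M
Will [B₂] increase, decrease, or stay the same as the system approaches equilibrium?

decrease

Q = [B₂]²·[D] / ([M]²·[J]³) = (0.078)²·(2.4) / ((1.8)²·(0.073)³) = 12
Q = 12 > K = 2.1: net reverse reaction.
B₂ is a product, so it decreases.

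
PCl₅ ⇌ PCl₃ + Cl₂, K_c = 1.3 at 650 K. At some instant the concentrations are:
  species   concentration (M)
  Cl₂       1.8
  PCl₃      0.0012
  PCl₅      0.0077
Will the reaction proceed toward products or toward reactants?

forward (toward products)

Q_c = [PCl₃]·[Cl₂] / [PCl₅] = (0.0012)·(1.8) / (0.0077) = 0.28
Q_c = 0.28 < K_c = 1.3, so the forward reaction proceeds.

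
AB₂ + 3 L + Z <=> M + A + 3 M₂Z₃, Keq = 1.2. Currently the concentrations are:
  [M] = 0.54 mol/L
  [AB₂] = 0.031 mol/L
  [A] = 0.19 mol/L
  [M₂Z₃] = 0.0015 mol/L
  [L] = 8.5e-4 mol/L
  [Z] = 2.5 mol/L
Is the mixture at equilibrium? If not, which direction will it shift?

Q = [M]·[A]·[M₂Z₃]³ / ([AB₂]·[L]³·[Z]) = (0.54)·(0.19)·(0.0015)³ / ((0.031)·(8.5e-4)³·(2.5)) = 7.3
Q = 7.3 > Keq = 1.2: net reverse reaction.

no; Q > K, reaction proceeds in reverse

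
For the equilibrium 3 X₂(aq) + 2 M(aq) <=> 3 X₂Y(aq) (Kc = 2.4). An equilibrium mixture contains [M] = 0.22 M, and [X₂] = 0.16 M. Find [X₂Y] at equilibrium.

At equilibrium, Kc = [X₂Y]³ / ([X₂]³·[M]²) = 2.4.
([X₂Y])³ / ((0.16)³·(0.22)²) = 2.4
[X₂Y]³ = 4.76×10⁻⁴ ⇒ [X₂Y] = 0.078 M

[X₂Y] = 0.078 M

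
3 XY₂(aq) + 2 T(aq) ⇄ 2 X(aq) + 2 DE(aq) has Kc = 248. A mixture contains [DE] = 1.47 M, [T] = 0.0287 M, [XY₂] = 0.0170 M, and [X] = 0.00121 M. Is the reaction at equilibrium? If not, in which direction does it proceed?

Qc = [X]²·[DE]² / ([XY₂]³·[T]²) = (0.00121)²·(1.47)² / ((0.0170)³·(0.0287)²) = 782
Qc = 782 > Kc = 248, so the reverse reaction proceeds.

toward reactants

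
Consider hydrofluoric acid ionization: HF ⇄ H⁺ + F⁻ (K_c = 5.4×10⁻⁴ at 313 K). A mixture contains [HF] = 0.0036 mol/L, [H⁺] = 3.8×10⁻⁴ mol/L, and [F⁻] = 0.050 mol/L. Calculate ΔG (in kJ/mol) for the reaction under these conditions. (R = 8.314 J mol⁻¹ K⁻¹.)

Q_c = [H⁺]·[F⁻] / [HF] = (3.8×10⁻⁴)·(0.050) / (0.0036) = 0.00528
ΔG = RT ln(Q_c/K_c) = (8.314 J mol⁻¹ K⁻¹)(313 K) × ln(0.00528/5.4×10⁻⁴)
   = (2.602 kJ/mol)(2.280) = 5.93 kJ/mol
ΔG > 0, so the forward reaction is non-spontaneous (proceeds in reverse).

ΔG = 5.93 kJ/mol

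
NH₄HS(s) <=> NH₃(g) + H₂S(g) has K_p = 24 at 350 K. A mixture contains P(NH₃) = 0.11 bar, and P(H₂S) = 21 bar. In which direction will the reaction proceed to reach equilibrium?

to the right

(NH₄HS is a pure solid — omitted from Q_p.)
Q_p = P(NH₃)·P(H₂S) = (0.11)·(21) = 2.3
Q_p = 2.3 < K_p = 24, so the forward reaction proceeds.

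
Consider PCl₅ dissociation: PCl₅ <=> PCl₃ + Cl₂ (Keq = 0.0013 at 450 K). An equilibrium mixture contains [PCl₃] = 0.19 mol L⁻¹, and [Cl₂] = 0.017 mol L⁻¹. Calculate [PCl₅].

[PCl₅] = 2.5 mol L⁻¹

At equilibrium, Keq = [PCl₃]·[Cl₂] / [PCl₅] = 0.0013.
(0.19)·(0.017) / ([PCl₅]) = 0.0013
[PCl₅] = 2.48 = 2.5 mol L⁻¹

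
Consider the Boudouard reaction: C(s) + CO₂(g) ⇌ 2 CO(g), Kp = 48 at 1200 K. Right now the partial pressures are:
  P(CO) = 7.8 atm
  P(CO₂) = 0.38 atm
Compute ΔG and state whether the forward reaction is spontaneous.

ΔG = 12.0 kJ/mol; the forward reaction is non-spontaneous

(C is a pure solid — omitted from Qp.)
Qp = P(CO)² / P(CO₂) = (7.8)² / (0.38) = 160
ΔG = RT ln(Qp/Kp) = (8.314 J mol⁻¹ K⁻¹)(1200 K) × ln(160/48)
   = (9.977 kJ/mol)(1.204) = 12.0 kJ/mol
ΔG > 0, so the forward reaction is non-spontaneous (proceeds in reverse).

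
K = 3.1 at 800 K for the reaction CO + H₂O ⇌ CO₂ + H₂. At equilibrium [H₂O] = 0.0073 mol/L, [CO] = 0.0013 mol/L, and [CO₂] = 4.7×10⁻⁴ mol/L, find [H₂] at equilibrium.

[H₂] = 0.063 mol/L

At equilibrium, K = [CO₂]·[H₂] / ([CO]·[H₂O]) = 3.1.
(4.7×10⁻⁴)·([H₂]) / ((0.0013)·(0.0073)) = 3.1
[H₂] = 0.0626 = 0.063 mol/L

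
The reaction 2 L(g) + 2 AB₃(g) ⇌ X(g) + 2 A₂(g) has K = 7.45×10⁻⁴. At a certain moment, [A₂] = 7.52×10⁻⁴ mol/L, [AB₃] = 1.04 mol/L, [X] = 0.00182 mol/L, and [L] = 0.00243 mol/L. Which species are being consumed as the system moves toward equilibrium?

Q = [X]·[A₂]² / ([L]²·[AB₃]²) = (0.00182)·(7.52×10⁻⁴)² / ((0.00243)²·(1.04)²) = 1.61×10⁻⁴
Q = 1.61×10⁻⁴ < K = 7.45×10⁻⁴: net forward reaction.

L, AB₃ (reactants)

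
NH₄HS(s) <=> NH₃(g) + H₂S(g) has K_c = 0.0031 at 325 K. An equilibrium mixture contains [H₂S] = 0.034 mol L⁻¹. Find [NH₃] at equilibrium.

(NH₄HS is a pure solid — omitted from K_c.)
At equilibrium, K_c = [NH₃]·[H₂S] = 0.0031.
([NH₃])·(0.034) = 0.0031
[NH₃] = 0.0912 = 0.091 mol L⁻¹

[NH₃] = 0.091 mol L⁻¹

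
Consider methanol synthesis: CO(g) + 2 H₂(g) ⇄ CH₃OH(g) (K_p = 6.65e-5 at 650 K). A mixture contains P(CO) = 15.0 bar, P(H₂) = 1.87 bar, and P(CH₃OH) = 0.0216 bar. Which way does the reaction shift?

in the reverse direction

Q_p = P(CH₃OH) / (P(CO)·P(H₂)²) = (0.0216) / ((15.0)·(1.87)²) = 4.12e-4
Q_p = 4.12e-4 > K_p = 6.65e-5, so the reverse reaction proceeds.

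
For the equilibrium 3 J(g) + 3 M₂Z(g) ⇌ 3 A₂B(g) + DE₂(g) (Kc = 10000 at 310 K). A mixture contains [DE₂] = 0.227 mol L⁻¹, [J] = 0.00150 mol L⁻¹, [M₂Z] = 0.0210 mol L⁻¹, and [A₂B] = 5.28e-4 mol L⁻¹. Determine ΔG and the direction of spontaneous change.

Qc = [A₂B]³·[DE₂] / ([J]³·[M₂Z]³) = (5.28e-4)³·(0.227) / ((0.00150)³·(0.0210)³) = 1070
ΔG = RT ln(Qc/Kc) = (8.314 J mol⁻¹ K⁻¹)(310 K) × ln(1070/10000)
   = (2.577 kJ/mol)(-2.235) = -5.76 kJ/mol
ΔG < 0, so the forward reaction is spontaneous (proceeds forward).

ΔG = -5.76 kJ/mol; the forward reaction is spontaneous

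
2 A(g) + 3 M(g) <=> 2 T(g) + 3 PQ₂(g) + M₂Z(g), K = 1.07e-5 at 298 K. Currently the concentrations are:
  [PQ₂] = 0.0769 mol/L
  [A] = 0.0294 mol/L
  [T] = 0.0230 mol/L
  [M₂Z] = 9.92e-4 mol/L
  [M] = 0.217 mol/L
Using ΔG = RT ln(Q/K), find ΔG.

Q = [T]²·[PQ₂]³·[M₂Z] / ([A]²·[M]³) = (0.0230)²·(0.0769)³·(9.92e-4) / ((0.0294)²·(0.217)³) = 2.70e-5
ΔG = RT ln(Q/K) = (8.314 J mol⁻¹ K⁻¹)(298 K) × ln(2.70e-5/1.07e-5)
   = (2.478 kJ/mol)(0.9256) = 2.29 kJ/mol
ΔG > 0, so the forward reaction is non-spontaneous (proceeds in reverse).

ΔG = 2.29 kJ/mol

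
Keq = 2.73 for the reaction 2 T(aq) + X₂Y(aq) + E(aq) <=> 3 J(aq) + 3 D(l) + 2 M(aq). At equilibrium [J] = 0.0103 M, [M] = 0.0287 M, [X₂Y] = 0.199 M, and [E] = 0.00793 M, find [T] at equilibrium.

(D is a pure liquid — omitted from Keq.)
At equilibrium, Keq = [J]³·[M]² / ([T]²·[X₂Y]·[E]) = 2.73.
(0.0103)³·(0.0287)² / (([T])²·(0.199)·(0.00793)) = 2.73
[T]² = 2.09×10⁻⁷ ⇒ [T] = 4.57×10⁻⁴ M

[T] = 4.57×10⁻⁴ M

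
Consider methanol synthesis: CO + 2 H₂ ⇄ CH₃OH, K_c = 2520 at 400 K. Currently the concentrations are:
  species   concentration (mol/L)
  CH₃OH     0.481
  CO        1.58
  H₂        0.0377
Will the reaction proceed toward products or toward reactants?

in the forward direction

Q_c = [CH₃OH] / ([CO]·[H₂]²) = (0.481) / ((1.58)·(0.0377)²) = 214
Q_c = 214 < K_c = 2520, so the forward reaction proceeds.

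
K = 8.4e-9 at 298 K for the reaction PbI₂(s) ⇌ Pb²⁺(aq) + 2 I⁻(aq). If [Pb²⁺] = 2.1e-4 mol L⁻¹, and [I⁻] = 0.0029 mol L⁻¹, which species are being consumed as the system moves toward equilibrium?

PbI₂ (reactants)

(PbI₂ is a pure solid — omitted from Q.)
Q = [Pb²⁺]·[I⁻]² = (2.1e-4)·(0.0029)² = 1.8e-9
Q = 1.8e-9 < K = 8.4e-9: net forward reaction.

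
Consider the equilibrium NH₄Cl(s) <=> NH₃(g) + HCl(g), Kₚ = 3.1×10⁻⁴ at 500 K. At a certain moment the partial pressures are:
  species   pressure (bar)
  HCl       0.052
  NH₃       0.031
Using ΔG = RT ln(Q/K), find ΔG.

ΔG = 6.85 kJ/mol

(NH₄Cl is a pure solid — omitted from Qₚ.)
Qₚ = P(NH₃)·P(HCl) = (0.031)·(0.052) = 0.00161
ΔG = RT ln(Qₚ/Kₚ) = (8.314 J mol⁻¹ K⁻¹)(500 K) × ln(0.00161/3.1×10⁻⁴)
   = (4.157 kJ/mol)(1.647) = 6.85 kJ/mol
ΔG > 0, so the forward reaction is non-spontaneous (proceeds in reverse).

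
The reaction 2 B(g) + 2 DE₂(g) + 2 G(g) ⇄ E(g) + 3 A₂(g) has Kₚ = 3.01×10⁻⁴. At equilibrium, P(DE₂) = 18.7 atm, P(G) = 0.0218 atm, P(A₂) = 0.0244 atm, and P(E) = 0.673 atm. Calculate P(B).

P(B) = 0.442 atm

At equilibrium, Kₚ = P(E)·P(A₂)³ / (P(B)²·P(DE₂)²·P(G)²) = 3.01×10⁻⁴.
(0.673)·(0.0244)³ / ((P(B))²·(18.7)²·(0.0218)²) = 3.01×10⁻⁴
P(B)² = 0.195 ⇒ P(B) = 0.442 atm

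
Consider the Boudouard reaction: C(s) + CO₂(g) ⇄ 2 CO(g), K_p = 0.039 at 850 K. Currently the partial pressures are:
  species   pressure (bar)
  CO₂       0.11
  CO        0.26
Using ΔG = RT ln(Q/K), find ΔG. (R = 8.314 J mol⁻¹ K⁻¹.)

ΔG = 19.5 kJ/mol

(C is a pure solid — omitted from Q_p.)
Q_p = P(CO)² / P(CO₂) = (0.26)² / (0.11) = 0.615
ΔG = RT ln(Q_p/K_p) = (8.314 J mol⁻¹ K⁻¹)(850 K) × ln(0.615/0.039)
   = (7.067 kJ/mol)(2.758) = 19.5 kJ/mol
ΔG > 0, so the forward reaction is non-spontaneous (proceeds in reverse).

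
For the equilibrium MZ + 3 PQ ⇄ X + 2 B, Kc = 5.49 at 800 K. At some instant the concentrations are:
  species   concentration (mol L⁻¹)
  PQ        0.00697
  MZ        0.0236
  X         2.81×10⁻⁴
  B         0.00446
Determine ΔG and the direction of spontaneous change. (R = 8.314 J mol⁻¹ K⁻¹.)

Qc = [X]·[B]² / ([MZ]·[PQ]³) = (2.81×10⁻⁴)·(0.00446)² / ((0.0236)·(0.00697)³) = 0.699
ΔG = RT ln(Qc/Kc) = (8.314 J mol⁻¹ K⁻¹)(800 K) × ln(0.699/5.49)
   = (6.651 kJ/mol)(-2.061) = -13.7 kJ/mol
ΔG < 0, so the forward reaction is spontaneous (proceeds forward).

ΔG = -13.7 kJ/mol; the forward reaction is spontaneous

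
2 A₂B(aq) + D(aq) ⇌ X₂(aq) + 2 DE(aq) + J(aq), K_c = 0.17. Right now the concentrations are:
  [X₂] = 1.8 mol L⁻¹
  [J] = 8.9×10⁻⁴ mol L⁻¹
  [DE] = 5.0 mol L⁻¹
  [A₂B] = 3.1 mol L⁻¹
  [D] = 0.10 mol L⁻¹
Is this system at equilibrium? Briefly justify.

no; Q < K, reaction proceeds forward

Q_c = [X₂]·[DE]²·[J] / ([A₂B]²·[D]) = (1.8)·(5.0)²·(8.9×10⁻⁴) / ((3.1)²·(0.10)) = 0.042
Q_c = 0.042 < K_c = 0.17: net forward reaction.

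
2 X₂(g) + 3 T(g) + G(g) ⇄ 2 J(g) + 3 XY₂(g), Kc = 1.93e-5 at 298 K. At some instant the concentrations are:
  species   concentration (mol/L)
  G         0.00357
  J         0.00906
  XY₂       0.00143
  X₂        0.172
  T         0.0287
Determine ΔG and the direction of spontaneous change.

ΔG = 3.98 kJ/mol; the forward reaction is non-spontaneous

Qc = [J]²·[XY₂]³ / ([X₂]²·[T]³·[G]) = (0.00906)²·(0.00143)³ / ((0.172)²·(0.0287)³·(0.00357)) = 9.61e-5
ΔG = RT ln(Qc/Kc) = (8.314 J mol⁻¹ K⁻¹)(298 K) × ln(9.61e-5/1.93e-5)
   = (2.478 kJ/mol)(1.605) = 3.98 kJ/mol
ΔG > 0, so the forward reaction is non-spontaneous (proceeds in reverse).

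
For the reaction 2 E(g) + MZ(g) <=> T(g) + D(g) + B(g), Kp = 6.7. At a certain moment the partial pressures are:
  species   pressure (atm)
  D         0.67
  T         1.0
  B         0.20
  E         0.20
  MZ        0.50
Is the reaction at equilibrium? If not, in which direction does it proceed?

Qp = P(T)·P(D)·P(B) / (P(E)²·P(MZ)) = (1.0)·(0.67)·(0.20) / ((0.20)²·(0.50)) = 6.7
Qp = 6.7 = Kp, so the system is already at equilibrium.

no net change (already at equilibrium)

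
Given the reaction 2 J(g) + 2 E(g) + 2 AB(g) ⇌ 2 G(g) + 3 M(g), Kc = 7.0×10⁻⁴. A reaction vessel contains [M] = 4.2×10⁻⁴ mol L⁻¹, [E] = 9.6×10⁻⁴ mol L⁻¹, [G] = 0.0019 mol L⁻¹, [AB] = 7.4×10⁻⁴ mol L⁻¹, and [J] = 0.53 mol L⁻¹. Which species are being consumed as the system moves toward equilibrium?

G, M (products)

Qc = [G]²·[M]³ / ([J]²·[E]²·[AB]²) = (0.0019)²·(4.2×10⁻⁴)³ / ((0.53)²·(9.6×10⁻⁴)²·(7.4×10⁻⁴)²) = 0.0019
Qc = 0.0019 > Kc = 7.0×10⁻⁴: net reverse reaction.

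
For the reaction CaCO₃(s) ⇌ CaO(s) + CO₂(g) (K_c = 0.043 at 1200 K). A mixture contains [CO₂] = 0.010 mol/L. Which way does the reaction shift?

in the forward direction

(CaCO₃, CaO are pure solids — omitted from Q_c.)
Q_c = [CO₂] = 0.010
Q_c = 0.010 < K_c = 0.043, so the forward reaction proceeds.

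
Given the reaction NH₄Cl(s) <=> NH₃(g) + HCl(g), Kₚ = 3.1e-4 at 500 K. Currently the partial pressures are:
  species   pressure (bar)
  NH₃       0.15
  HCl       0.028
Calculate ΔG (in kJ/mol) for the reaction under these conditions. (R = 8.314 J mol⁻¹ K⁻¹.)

ΔG = 10.8 kJ/mol

(NH₄Cl is a pure solid — omitted from Qₚ.)
Qₚ = P(NH₃)·P(HCl) = (0.15)·(0.028) = 0.00420
ΔG = RT ln(Qₚ/Kₚ) = (8.314 J mol⁻¹ K⁻¹)(500 K) × ln(0.00420/3.1e-4)
   = (4.157 kJ/mol)(2.606) = 10.8 kJ/mol
ΔG > 0, so the forward reaction is non-spontaneous (proceeds in reverse).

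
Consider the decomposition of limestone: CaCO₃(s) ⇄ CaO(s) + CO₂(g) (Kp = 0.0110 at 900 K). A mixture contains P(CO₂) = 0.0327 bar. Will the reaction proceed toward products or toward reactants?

in the reverse direction

(CaCO₃, CaO are pure solids — omitted from Qp.)
Qp = P(CO₂) = 0.0327
Qp = 0.0327 > Kp = 0.0110, so the reverse reaction proceeds.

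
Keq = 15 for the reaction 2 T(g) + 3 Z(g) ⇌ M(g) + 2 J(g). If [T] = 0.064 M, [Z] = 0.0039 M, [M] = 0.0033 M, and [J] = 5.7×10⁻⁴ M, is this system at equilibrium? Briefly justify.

Q = [M]·[J]² / ([T]²·[Z]³) = (0.0033)·(5.7×10⁻⁴)² / ((0.064)²·(0.0039)³) = 4.4
Q = 4.4 < Keq = 15: net forward reaction.

no; Q < K, reaction proceeds forward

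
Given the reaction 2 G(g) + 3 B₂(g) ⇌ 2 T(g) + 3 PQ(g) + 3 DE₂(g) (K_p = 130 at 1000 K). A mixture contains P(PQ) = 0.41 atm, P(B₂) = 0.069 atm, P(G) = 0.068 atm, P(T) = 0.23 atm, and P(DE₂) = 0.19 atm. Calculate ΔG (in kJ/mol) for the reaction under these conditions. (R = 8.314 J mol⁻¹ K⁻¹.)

Q_p = P(T)²·P(PQ)³·P(DE₂)³ / (P(G)²·P(B₂)³) = (0.23)²·(0.41)³·(0.19)³ / ((0.068)²·(0.069)³) = 16.5
ΔG = RT ln(Q_p/K_p) = (8.314 J mol⁻¹ K⁻¹)(1000 K) × ln(16.5/130)
   = (8.314 kJ/mol)(-2.064) = -17.2 kJ/mol
ΔG < 0, so the forward reaction is spontaneous (proceeds forward).

ΔG = -17.2 kJ/mol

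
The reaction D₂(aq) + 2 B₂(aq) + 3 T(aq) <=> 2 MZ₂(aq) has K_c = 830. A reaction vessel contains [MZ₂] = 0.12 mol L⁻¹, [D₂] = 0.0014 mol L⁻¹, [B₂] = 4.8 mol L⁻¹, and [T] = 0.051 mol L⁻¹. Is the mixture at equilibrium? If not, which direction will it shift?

no; Q > K, reaction proceeds in reverse

Q_c = [MZ₂]² / ([D₂]·[B₂]²·[T]³) = (0.12)² / ((0.0014)·(4.8)²·(0.051)³) = 3400
Q_c = 3400 > K_c = 830: net reverse reaction.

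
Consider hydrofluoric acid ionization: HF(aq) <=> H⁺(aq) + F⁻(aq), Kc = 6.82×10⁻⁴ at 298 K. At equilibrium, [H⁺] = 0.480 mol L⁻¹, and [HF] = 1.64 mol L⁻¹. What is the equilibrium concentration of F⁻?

At equilibrium, Kc = [H⁺]·[F⁻] / [HF] = 6.82×10⁻⁴.
(0.480)·([F⁻]) / (1.64) = 6.82×10⁻⁴
[F⁻] = 0.00233 mol L⁻¹

[F⁻] = 0.00233 mol L⁻¹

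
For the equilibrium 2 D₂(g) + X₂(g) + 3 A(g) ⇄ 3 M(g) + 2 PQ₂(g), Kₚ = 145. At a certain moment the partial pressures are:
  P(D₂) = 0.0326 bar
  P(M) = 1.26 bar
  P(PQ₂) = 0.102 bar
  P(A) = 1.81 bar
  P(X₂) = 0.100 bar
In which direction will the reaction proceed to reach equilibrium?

Qₚ = P(M)³·P(PQ₂)² / (P(D₂)²·P(X₂)·P(A)³) = (1.26)³·(0.102)² / ((0.0326)²·(0.100)·(1.81)³) = 33.0
Qₚ = 33.0 < Kₚ = 145, so the forward reaction proceeds.

in the forward direction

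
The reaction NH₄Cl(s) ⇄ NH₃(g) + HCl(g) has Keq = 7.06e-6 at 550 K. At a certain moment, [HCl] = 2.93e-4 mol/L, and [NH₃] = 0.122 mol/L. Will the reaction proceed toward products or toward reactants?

(NH₄Cl is a pure solid — omitted from Q.)
Q = [NH₃]·[HCl] = (0.122)·(2.93e-4) = 3.57e-5
Q = 3.57e-5 > Keq = 7.06e-6, so the reverse reaction proceeds.

in the reverse direction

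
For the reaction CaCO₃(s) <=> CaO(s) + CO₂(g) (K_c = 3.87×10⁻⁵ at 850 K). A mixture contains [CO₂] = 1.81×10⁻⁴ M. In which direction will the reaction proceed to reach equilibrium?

reverse (toward reactants)

(CaCO₃, CaO are pure solids — omitted from Q_c.)
Q_c = [CO₂] = 1.81×10⁻⁴
Q_c = 1.81×10⁻⁴ > K_c = 3.87×10⁻⁵, so the reverse reaction proceeds.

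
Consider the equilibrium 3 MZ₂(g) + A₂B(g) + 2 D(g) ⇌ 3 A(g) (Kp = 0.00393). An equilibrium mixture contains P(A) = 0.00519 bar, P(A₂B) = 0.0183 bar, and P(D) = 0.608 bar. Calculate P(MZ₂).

P(MZ₂) = 0.174 bar

At equilibrium, Kp = P(A)³ / (P(MZ₂)³·P(A₂B)·P(D)²) = 0.00393.
(0.00519)³ / ((P(MZ₂))³·(0.0183)·(0.608)²) = 0.00393
P(MZ₂)³ = 0.00526 ⇒ P(MZ₂) = 0.174 bar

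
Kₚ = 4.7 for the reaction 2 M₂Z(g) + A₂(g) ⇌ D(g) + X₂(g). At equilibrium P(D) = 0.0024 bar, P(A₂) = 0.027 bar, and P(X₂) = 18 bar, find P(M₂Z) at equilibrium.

At equilibrium, Kₚ = P(D)·P(X₂) / (P(M₂Z)²·P(A₂)) = 4.7.
(0.0024)·(18) / ((P(M₂Z))²·(0.027)) = 4.7
P(M₂Z)² = 0.340 ⇒ P(M₂Z) = 0.58 bar

P(M₂Z) = 0.58 bar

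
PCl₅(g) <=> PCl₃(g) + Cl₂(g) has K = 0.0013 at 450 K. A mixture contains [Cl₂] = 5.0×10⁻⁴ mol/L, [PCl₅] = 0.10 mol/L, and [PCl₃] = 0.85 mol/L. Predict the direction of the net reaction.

Q = [PCl₃]·[Cl₂] / [PCl₅] = (0.85)·(5.0×10⁻⁴) / (0.10) = 0.0042
Q = 0.0042 > K = 0.0013, so the reverse reaction proceeds.

reverse (toward reactants)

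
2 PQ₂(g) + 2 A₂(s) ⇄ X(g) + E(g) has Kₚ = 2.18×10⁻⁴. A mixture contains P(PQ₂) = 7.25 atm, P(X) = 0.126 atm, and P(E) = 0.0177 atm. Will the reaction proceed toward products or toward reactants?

(A₂ is a pure solid — omitted from Qₚ.)
Qₚ = P(X)·P(E) / P(PQ₂)² = (0.126)·(0.0177) / (7.25)² = 4.24×10⁻⁵
Qₚ = 4.24×10⁻⁵ < Kₚ = 2.18×10⁻⁴, so the forward reaction proceeds.

toward products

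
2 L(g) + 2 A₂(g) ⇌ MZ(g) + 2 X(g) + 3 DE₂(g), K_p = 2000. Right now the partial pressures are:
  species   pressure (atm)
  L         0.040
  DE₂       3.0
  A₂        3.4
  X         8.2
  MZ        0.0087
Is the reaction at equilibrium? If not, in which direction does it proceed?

Q_p = P(MZ)·P(X)²·P(DE₂)³ / (P(L)²·P(A₂)²) = (0.0087)·(8.2)²·(3.0)³ / ((0.040)²·(3.4)²) = 850
Q_p = 850 < K_p = 2000, so the forward reaction proceeds.

to the right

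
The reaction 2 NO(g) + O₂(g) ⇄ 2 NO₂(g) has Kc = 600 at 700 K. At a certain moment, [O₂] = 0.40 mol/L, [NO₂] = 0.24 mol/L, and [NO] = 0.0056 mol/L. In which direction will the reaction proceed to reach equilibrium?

Qc = [NO₂]² / ([NO]²·[O₂]) = (0.24)² / ((0.0056)²·(0.40)) = 4600
Qc = 4600 > Kc = 600, so the reverse reaction proceeds.

reverse (toward reactants)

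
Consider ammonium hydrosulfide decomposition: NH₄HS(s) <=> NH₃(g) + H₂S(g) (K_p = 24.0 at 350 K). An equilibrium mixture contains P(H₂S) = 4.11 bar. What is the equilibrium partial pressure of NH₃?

P(NH₃) = 5.84 bar

(NH₄HS is a pure solid — omitted from K_p.)
At equilibrium, K_p = P(NH₃)·P(H₂S) = 24.0.
(P(NH₃))·(4.11) = 24.0
P(NH₃) = 5.84 bar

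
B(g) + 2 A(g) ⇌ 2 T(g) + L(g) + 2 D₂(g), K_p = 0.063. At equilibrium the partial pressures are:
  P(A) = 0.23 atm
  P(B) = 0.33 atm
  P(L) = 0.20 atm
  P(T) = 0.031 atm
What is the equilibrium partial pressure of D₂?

P(D₂) = 2.4 atm

At equilibrium, K_p = P(T)²·P(L)·P(D₂)² / (P(B)·P(A)²) = 0.063.
(0.031)²·(0.20)·(P(D₂))² / ((0.33)·(0.23)²) = 0.063
P(D₂)² = 5.72 ⇒ P(D₂) = 2.4 atm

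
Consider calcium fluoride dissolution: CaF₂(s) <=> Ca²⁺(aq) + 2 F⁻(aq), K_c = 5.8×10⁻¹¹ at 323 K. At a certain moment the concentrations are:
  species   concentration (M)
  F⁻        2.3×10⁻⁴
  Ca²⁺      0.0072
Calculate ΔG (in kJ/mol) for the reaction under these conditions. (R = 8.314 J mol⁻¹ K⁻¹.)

ΔG = 5.05 kJ/mol

(CaF₂ is a pure solid — omitted from Q_c.)
Q_c = [Ca²⁺]·[F⁻]² = (0.0072)·(2.3×10⁻⁴)² = 3.81×10⁻¹⁰
ΔG = RT ln(Q_c/K_c) = (8.314 J mol⁻¹ K⁻¹)(323 K) × ln(3.81×10⁻¹⁰/5.8×10⁻¹¹)
   = (2.685 kJ/mol)(1.882) = 5.05 kJ/mol
ΔG > 0, so the forward reaction is non-spontaneous (proceeds in reverse).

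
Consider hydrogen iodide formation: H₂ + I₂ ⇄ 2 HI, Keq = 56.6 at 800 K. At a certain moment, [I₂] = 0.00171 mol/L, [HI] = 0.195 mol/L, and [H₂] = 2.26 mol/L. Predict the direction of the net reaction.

in the forward direction

Q = [HI]² / ([H₂]·[I₂]) = (0.195)² / ((2.26)·(0.00171)) = 9.84
Q = 9.84 < Keq = 56.6, so the forward reaction proceeds.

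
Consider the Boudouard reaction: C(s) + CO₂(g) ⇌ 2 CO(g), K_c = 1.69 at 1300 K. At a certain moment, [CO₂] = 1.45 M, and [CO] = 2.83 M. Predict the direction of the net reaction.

(C is a pure solid — omitted from Q_c.)
Q_c = [CO]² / [CO₂] = (2.83)² / (1.45) = 5.52
Q_c = 5.52 > K_c = 1.69, so the reverse reaction proceeds.

in the reverse direction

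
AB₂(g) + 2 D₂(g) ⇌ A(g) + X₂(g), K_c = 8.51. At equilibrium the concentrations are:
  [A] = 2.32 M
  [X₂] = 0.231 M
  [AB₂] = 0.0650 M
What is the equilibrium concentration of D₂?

[D₂] = 0.984 M

At equilibrium, K_c = [A]·[X₂] / ([AB₂]·[D₂]²) = 8.51.
(2.32)·(0.231) / ((0.0650)·([D₂])²) = 8.51
[D₂]² = 0.969 ⇒ [D₂] = 0.984 M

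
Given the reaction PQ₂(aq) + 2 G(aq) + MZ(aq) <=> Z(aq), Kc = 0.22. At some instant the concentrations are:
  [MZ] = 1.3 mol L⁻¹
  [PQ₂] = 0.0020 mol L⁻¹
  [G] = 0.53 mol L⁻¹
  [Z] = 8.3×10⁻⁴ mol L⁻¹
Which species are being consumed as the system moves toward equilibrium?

Qc = [Z] / ([PQ₂]·[G]²·[MZ]) = (8.3×10⁻⁴) / ((0.0020)·(0.53)²·(1.3)) = 1.1
Qc = 1.1 > Kc = 0.22: net reverse reaction.

Z (products)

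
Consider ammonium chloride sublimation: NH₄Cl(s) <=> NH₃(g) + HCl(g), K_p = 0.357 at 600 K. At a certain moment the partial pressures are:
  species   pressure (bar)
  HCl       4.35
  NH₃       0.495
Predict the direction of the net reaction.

in the reverse direction

(NH₄Cl is a pure solid — omitted from Q_p.)
Q_p = P(NH₃)·P(HCl) = (0.495)·(4.35) = 2.15
Q_p = 2.15 > K_p = 0.357, so the reverse reaction proceeds.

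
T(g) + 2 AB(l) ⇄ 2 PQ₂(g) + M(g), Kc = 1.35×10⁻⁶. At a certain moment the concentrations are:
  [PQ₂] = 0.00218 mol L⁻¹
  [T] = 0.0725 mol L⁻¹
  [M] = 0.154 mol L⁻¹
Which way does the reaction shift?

(AB is a pure liquid — omitted from Qc.)
Qc = [PQ₂]²·[M] / [T] = (0.00218)²·(0.154) / (0.0725) = 1.01×10⁻⁵
Qc = 1.01×10⁻⁵ > Kc = 1.35×10⁻⁶, so the reverse reaction proceeds.

reverse (toward reactants)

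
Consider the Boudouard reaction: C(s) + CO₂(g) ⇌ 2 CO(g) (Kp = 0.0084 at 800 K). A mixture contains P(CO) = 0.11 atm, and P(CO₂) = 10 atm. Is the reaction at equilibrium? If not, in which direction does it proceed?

in the forward direction

(C is a pure solid — omitted from Qp.)
Qp = P(CO)² / P(CO₂) = (0.11)² / (10) = 0.0012
Qp = 0.0012 < Kp = 0.0084, so the forward reaction proceeds.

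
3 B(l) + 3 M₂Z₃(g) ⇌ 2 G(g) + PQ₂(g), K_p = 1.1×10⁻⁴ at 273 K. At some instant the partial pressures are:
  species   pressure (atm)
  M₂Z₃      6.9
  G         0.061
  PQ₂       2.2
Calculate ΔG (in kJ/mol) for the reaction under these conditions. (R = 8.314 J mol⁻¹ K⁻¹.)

ΔG = -3.37 kJ/mol

(B is a pure liquid — omitted from Q_p.)
Q_p = P(G)²·P(PQ₂) / P(M₂Z₃)³ = (0.061)²·(2.2) / (6.9)³ = 2.49×10⁻⁵
ΔG = RT ln(Q_p/K_p) = (8.314 J mol⁻¹ K⁻¹)(273 K) × ln(2.49×10⁻⁵/1.1×10⁻⁴)
   = (2.270 kJ/mol)(-1.486) = -3.37 kJ/mol
ΔG < 0, so the forward reaction is spontaneous (proceeds forward).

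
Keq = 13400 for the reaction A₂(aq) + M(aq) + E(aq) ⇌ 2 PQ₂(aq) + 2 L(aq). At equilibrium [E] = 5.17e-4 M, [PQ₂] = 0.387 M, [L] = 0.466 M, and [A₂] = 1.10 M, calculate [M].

At equilibrium, Keq = [PQ₂]²·[L]² / ([A₂]·[M]·[E]) = 13400.
(0.387)²·(0.466)² / ((1.10)·([M])·(5.17e-4)) = 13400
[M] = 0.00427 M

[M] = 0.00427 M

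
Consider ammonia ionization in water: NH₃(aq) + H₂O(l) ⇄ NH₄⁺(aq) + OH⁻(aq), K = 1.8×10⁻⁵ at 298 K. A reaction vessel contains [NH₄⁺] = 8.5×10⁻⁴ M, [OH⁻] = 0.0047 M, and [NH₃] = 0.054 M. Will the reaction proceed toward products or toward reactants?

(H₂O is a pure liquid — omitted from Q.)
Q = [NH₄⁺]·[OH⁻] / [NH₃] = (8.5×10⁻⁴)·(0.0047) / (0.054) = 7.4×10⁻⁵
Q = 7.4×10⁻⁵ > K = 1.8×10⁻⁵, so the reverse reaction proceeds.

reverse (toward reactants)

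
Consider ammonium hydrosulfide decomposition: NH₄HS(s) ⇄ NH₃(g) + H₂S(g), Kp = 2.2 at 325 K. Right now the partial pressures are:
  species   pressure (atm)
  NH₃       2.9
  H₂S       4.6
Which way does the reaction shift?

(NH₄HS is a pure solid — omitted from Qp.)
Qp = P(NH₃)·P(H₂S) = (2.9)·(4.6) = 13
Qp = 13 > Kp = 2.2, so the reverse reaction proceeds.

toward reactants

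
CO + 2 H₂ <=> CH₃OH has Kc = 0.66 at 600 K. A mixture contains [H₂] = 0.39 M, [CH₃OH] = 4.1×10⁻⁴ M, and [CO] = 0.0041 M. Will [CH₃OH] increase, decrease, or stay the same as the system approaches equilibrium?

Qc = [CH₃OH] / ([CO]·[H₂]²) = (4.1×10⁻⁴) / ((0.0041)·(0.39)²) = 0.66
Qc = 0.66 = Kc; the system is at equilibrium.

stay the same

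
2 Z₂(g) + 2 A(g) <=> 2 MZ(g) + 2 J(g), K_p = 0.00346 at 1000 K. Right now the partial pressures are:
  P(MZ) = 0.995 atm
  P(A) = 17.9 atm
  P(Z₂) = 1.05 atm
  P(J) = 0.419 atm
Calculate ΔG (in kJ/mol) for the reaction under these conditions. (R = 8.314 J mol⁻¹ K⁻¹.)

Q_p = P(MZ)²·P(J)² / (P(Z₂)²·P(A)²) = (0.995)²·(0.419)² / ((1.05)²·(17.9)²) = 4.92×10⁻⁴
ΔG = RT ln(Q_p/K_p) = (8.314 J mol⁻¹ K⁻¹)(1000 K) × ln(4.92×10⁻⁴/0.00346)
   = (8.314 kJ/mol)(-1.951) = -16.2 kJ/mol
ΔG < 0, so the forward reaction is spontaneous (proceeds forward).

ΔG = -16.2 kJ/mol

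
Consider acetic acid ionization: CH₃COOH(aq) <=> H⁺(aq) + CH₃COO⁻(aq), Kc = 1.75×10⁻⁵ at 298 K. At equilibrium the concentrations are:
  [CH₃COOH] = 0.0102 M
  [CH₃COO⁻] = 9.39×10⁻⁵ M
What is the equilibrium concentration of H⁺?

[H⁺] = 0.00190 M

At equilibrium, Kc = [H⁺]·[CH₃COO⁻] / [CH₃COOH] = 1.75×10⁻⁵.
([H⁺])·(9.39×10⁻⁵) / (0.0102) = 1.75×10⁻⁵
[H⁺] = 0.00190 M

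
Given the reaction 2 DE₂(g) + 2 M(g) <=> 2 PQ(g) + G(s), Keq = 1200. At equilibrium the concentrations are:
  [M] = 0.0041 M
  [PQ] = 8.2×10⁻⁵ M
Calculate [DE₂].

(G is a pure solid — omitted from Keq.)
At equilibrium, Keq = [PQ]² / ([DE₂]²·[M]²) = 1200.
(8.2×10⁻⁵)² / (([DE₂])²·(0.0041)²) = 1200
[DE₂]² = 3.33×10⁻⁷ ⇒ [DE₂] = 5.8×10⁻⁴ M

[DE₂] = 5.8×10⁻⁴ M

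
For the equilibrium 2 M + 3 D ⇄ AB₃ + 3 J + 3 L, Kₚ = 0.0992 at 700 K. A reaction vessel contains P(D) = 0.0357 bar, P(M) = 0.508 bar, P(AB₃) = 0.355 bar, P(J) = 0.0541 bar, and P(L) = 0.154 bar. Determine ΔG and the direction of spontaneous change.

Qₚ = P(AB₃)·P(J)³·P(L)³ / (P(M)²·P(D)³) = (0.355)·(0.0541)³·(0.154)³ / ((0.508)²·(0.0357)³) = 0.0175
ΔG = RT ln(Qₚ/Kₚ) = (8.314 J mol⁻¹ K⁻¹)(700 K) × ln(0.0175/0.0992)
   = (5.820 kJ/mol)(-1.735) = -10.1 kJ/mol
ΔG < 0, so the forward reaction is spontaneous (proceeds forward).

ΔG = -10.1 kJ/mol; the forward reaction is spontaneous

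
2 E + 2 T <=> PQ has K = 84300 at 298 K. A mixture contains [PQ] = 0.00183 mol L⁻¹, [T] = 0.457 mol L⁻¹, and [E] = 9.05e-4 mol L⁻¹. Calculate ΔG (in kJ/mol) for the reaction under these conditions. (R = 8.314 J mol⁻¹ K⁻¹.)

ΔG = -5.11 kJ/mol

Q = [PQ] / ([E]²·[T]²) = (0.00183) / ((9.05e-4)²·(0.457)²) = 10700
ΔG = RT ln(Q/K) = (8.314 J mol⁻¹ K⁻¹)(298 K) × ln(10700/84300)
   = (2.478 kJ/mol)(-2.064) = -5.11 kJ/mol
ΔG < 0, so the forward reaction is spontaneous (proceeds forward).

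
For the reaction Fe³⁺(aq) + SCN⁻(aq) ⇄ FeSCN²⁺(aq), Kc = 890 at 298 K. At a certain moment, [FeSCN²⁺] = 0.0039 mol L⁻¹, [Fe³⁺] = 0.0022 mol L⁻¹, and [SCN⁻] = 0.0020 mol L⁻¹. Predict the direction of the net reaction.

Qc = [FeSCN²⁺] / ([Fe³⁺]·[SCN⁻]) = (0.0039) / ((0.0022)·(0.0020)) = 890
Qc = 890 = Kc, so the system is already at equilibrium.

at equilibrium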